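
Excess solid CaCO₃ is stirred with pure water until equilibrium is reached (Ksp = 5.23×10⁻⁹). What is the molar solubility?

CaCO₃(s) ⇌ Ca²⁺(aq) + CO₃²⁻(aq)
Call the molar solubility s, so that [Ca²⁺] = s and [CO₃²⁻] = s.
Ksp = [Ca²⁺][CO₃²⁻] = s · s = s^2
s^2 = 5.23×10⁻⁹
s = (5.23×10⁻⁹)^(1/2) = 7.23×10⁻⁵ M

7.23×10⁻⁵ M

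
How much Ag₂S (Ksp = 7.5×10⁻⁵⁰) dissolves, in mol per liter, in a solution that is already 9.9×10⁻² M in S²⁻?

4.4×10⁻²⁵ M

Ag₂S(s) ⇌ 2 Ag⁺(aq) + S²⁻(aq)
Let s be the solubility of Ag₂S here. The common ion gives [S²⁻] ≈ 9.9×10⁻² M, and [Ag⁺] = 2s.
Ksp = [Ag⁺]^2[S²⁻] = (2s)^2(9.9×10⁻²)
(2s)^2 = 7.5×10⁻⁵⁰ / (9.9×10⁻²) = 7.6×10⁻⁴⁹
s = 4.4×10⁻²⁵ M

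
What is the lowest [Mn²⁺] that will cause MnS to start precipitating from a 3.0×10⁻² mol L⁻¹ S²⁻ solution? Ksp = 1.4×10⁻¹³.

A salt starts to precipitate once the ion product Q reaches its Ksp.
MnS(s) ⇌ Mn²⁺(aq) + S²⁻(aq)
Ksp = [Mn²⁺][S²⁻] = [Mn²⁺](3.0×10⁻²)
[Mn²⁺] = 1.4×10⁻¹³ / (3.0×10⁻²) = 4.7×10⁻¹²
[Mn²⁺] = 4.7×10⁻¹² mol L⁻¹

4.7×10⁻¹² M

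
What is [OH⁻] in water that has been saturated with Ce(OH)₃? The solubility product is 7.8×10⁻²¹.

Ce(OH)₃(s) ⇌ Ce³⁺(aq) + 3 OH⁻(aq)
Call the molar solubility s, so that [Ce³⁺] = s and [OH⁻] = 3s.
Ksp = [Ce³⁺][OH⁻]^3 = s · (3s)^3 = 27s^4 = 7.8×10⁻²¹
s = 4.1×10⁻⁶ mol/L
[OH⁻] = 3s = 1.2×10⁻⁵ mol/L

1.2×10⁻⁵ M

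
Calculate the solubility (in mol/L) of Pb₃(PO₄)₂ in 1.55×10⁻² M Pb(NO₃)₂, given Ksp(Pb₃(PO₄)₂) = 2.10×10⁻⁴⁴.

3.75×10⁻²⁰ M

Pb₃(PO₄)₂(s) ⇌ 3 Pb²⁺(aq) + 2 PO₄³⁻(aq)
Pb²⁺ is already present at 1.55×10⁻² M. If s mol/L of Pb₃(PO₄)₂ dissolves, [PO₄³⁻] = 2s while [Pb²⁺] ≈ 1.55×10⁻² M.
Ksp = [Pb²⁺]^3[PO₄³⁻]^2 = (1.55×10⁻²)^3(2s)^2
(2s)^2 = 2.10×10⁻⁴⁴ / (1.55×10⁻²)^3 = 5.64×10⁻³⁹
s = 3.75×10⁻²⁰ M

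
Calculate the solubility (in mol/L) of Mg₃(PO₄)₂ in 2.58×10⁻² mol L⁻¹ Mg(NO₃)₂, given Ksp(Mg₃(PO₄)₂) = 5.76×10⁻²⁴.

2.90×10⁻¹⁰ M

Mg₃(PO₄)₂(s) ⇌ 3 Mg²⁺(aq) + 2 PO₄³⁻(aq)
The solution already contains Mg²⁺ at 2.58×10⁻² mol L⁻¹. Let s be the molar solubility of Mg₃(PO₄)₂.
[Mg²⁺] ≈ 2.58×10⁻² mol L⁻¹ (common ion dominates); [PO₄³⁻] = 2s.
Ksp = [Mg²⁺]^3[PO₄³⁻]^2 = (2.58×10⁻²)^3(2s)^2
(2s)^2 = 5.76×10⁻²⁴ / (2.58×10⁻²)^3 = 3.35×10⁻¹⁹
s = 2.90×10⁻¹⁰ mol L⁻¹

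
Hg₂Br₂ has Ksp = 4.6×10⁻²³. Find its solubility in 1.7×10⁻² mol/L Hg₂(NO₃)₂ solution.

2.6×10⁻¹¹ M

Hg₂Br₂(s) ⇌ Hg₂²⁺(aq) + 2 Br⁻(aq)
The solution already contains Hg₂²⁺ at 1.7×10⁻² mol/L. Let s be the molar solubility of Hg₂Br₂.
[Hg₂²⁺] ≈ 1.7×10⁻² mol/L (common ion dominates); [Br⁻] = 2s.
Ksp = [Hg₂²⁺][Br⁻]^2 = (1.7×10⁻²)(2s)^2
(2s)^2 = 4.6×10⁻²³ / (1.7×10⁻²) = 2.7×10⁻²¹
s = 2.6×10⁻¹¹ mol/L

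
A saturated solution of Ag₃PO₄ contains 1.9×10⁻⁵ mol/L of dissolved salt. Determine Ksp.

Ag₃PO₄(s) ⇌ 3 Ag⁺(aq) + PO₄³⁻(aq)
Let s be the molar solubility. Then [Ag⁺] = 3s and [PO₄³⁻] = s.
Ksp = [Ag⁺]^3[PO₄³⁻] = (3s)^3 · s = 27s^4
Ksp = 27 × (1.9×10⁻⁵)^4 = 3.5×10⁻¹⁸

Ksp = 3.5×10⁻¹⁸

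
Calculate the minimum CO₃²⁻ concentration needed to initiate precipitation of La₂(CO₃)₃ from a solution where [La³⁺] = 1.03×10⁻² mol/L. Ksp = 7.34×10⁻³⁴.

1.91×10⁻¹⁰ M

Precipitation of each salt begins when its ion product equals Ksp.
La₂(CO₃)₃(s) ⇌ 2 La³⁺(aq) + 3 CO₃²⁻(aq)
Ksp = [La³⁺]^2[CO₃²⁻]^3 = [CO₃²⁻]^3(1.03×10⁻²)^2
[CO₃²⁻]^3 = 7.34×10⁻³⁴ / (1.03×10⁻²)^2 = 6.92×10⁻³⁰
[CO₃²⁻] = 1.91×10⁻¹⁰ mol/L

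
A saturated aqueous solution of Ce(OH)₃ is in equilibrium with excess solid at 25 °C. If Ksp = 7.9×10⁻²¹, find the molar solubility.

Ce(OH)₃(s) ⇌ Ce³⁺(aq) + 3 OH⁻(aq)
If s mol/L of Ce(OH)₃ dissolves, [Ce³⁺] = s and [OH⁻] = 3s.
Ksp = [Ce³⁺][OH⁻]^3 = s · (3s)^3 = 27s^4
27s^4 = 7.9×10⁻²¹  ⇒  s^4 = 2.9×10⁻²²
Taking the 4th root, s = 4.1×10⁻⁶ mol L⁻¹.

4.1×10⁻⁶ M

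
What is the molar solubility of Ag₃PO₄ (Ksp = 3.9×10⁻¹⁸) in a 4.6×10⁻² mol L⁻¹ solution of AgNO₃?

4.0×10⁻¹⁴ M

Ag₃PO₄(s) ⇌ 3 Ag⁺(aq) + PO₄³⁻(aq)
With Ag⁺ already at 4.6×10⁻² mol L⁻¹ and s small, take [Ag⁺] ≈ 4.6×10⁻² mol L⁻¹ and [PO₄³⁻] = s.
Ksp = [Ag⁺]^3[PO₄³⁻] = (4.6×10⁻²)^3s
s = 3.9×10⁻¹⁸ / (4.6×10⁻²)^3 = 4.0×10⁻¹⁴
s = 4.0×10⁻¹⁴ mol L⁻¹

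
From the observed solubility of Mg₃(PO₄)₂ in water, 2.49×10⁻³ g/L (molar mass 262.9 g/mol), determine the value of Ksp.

Ksp = 8.23×10⁻²⁴

Convert to molarity: s = 2.49×10⁻³ / 262.9 = 9.4713×10⁻⁶ mol/L
Mg₃(PO₄)₂(s) ⇌ 3 Mg²⁺(aq) + 2 PO₄³⁻(aq)
For each mole of Mg₃(PO₄)₂ that dissolves per liter, [Mg²⁺] = 3s and [PO₄³⁻] = 2s; let s denote this solubility.
Ksp = [Mg²⁺]^3[PO₄³⁻]^2 = (3s)^3 · (2s)^2 = 108s^5
Ksp = 108 × (9.4713×10⁻⁶)^5 = 8.23×10⁻²⁴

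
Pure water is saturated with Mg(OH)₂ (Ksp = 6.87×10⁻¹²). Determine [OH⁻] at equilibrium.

Mg(OH)₂(s) ⇌ Mg²⁺(aq) + 2 OH⁻(aq)
For each mole of Mg(OH)₂ that dissolves per liter, [Mg²⁺] = s and [OH⁻] = 2s; let s denote this solubility.
Ksp = [Mg²⁺][OH⁻]^2 = s · (2s)^2 = 4s^3 = 6.87×10⁻¹²
s = 1.20×10⁻⁴ mol L⁻¹
[OH⁻] = 2s = 2.40×10⁻⁴ mol L⁻¹

2.40×10⁻⁴ M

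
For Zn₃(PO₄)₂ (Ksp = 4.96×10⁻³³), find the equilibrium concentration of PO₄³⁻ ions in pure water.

2.71×10⁻⁷ M

Zn₃(PO₄)₂(s) ⇌ 3 Zn²⁺(aq) + 2 PO₄³⁻(aq)
For each mole of Zn₃(PO₄)₂ that dissolves per liter, [Zn²⁺] = 3s and [PO₄³⁻] = 2s; let s denote this solubility.
Ksp = [Zn²⁺]^3[PO₄³⁻]^2 = (3s)^3 · (2s)^2 = 108s^5 = 4.96×10⁻³³
s = 1.36×10⁻⁷ mol/L
[PO₄³⁻] = 2s = 2.71×10⁻⁷ mol/L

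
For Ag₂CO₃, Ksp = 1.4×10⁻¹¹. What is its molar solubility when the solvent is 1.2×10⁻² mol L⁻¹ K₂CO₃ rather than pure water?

1.7×10⁻⁵ M

Ag₂CO₃(s) ⇌ 2 Ag⁺(aq) + CO₃²⁻(aq)
Let s be the solubility of Ag₂CO₃ here. The common ion gives [CO₃²⁻] ≈ 1.2×10⁻² mol L⁻¹, and [Ag⁺] = 2s.
Ksp = [Ag⁺]^2[CO₃²⁻] = (2s)^2(1.2×10⁻²)
(2s)^2 = 1.4×10⁻¹¹ / (1.2×10⁻²) = 1.2×10⁻⁹
s = 1.7×10⁻⁵ mol L⁻¹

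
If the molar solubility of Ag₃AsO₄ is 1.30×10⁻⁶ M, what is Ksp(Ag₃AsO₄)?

Ag₃AsO₄(s) ⇌ 3 Ag⁺(aq) + AsO₄³⁻(aq)
For each mole of Ag₃AsO₄ that dissolves per liter, [Ag⁺] = 3s and [AsO₄³⁻] = s; let s denote this solubility.
Ksp = [Ag⁺]^3[AsO₄³⁻] = (3s)^3 · s = 27s^4
Ksp = 27 × (1.30×10⁻⁶)^4 = 7.71×10⁻²³

Ksp = 7.71×10⁻²³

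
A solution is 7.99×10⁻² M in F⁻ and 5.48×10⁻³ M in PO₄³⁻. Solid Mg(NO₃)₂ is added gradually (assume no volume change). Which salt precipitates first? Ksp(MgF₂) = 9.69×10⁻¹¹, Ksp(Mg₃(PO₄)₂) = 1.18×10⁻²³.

The threshold for precipitation is Q = Ksp.
For MgF₂: [Mg²⁺] = (Ksp/[F⁻]^2) = 1.52×10⁻⁸ M
For Mg₃(PO₄)₂: [Mg²⁺] = (Ksp/[PO₄³⁻]^2)^(1/3) = 7.32×10⁻⁷ M
Since MgF₂ needs less Mg²⁺ to reach saturation, it precipitates first.

MgF₂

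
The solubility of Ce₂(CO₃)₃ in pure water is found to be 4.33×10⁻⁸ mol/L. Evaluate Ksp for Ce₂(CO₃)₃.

Ksp = 1.64×10⁻³⁵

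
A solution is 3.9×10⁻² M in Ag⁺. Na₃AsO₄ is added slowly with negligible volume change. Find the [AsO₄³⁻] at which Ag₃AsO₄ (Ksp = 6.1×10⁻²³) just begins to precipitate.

1.0×10⁻¹⁸ M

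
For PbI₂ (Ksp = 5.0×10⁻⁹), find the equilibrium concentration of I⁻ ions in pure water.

PbI₂(s) ⇌ Pb²⁺(aq) + 2 I⁻(aq)
Call the molar solubility s, so that [Pb²⁺] = s and [I⁻] = 2s.
Ksp = [Pb²⁺][I⁻]^2 = s · (2s)^2 = 4s^3 = 5.0×10⁻⁹
s = 1.1×10⁻³ mol L⁻¹
[I⁻] = 2s = 2.2×10⁻³ mol L⁻¹

2.2×10⁻³ M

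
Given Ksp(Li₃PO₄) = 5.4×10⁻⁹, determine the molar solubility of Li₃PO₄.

Li₃PO₄(s) ⇌ 3 Li⁺(aq) + PO₄³⁻(aq)
Call the molar solubility s, so that [Li⁺] = 3s and [PO₄³⁻] = s.
Ksp = [Li⁺]^3[PO₄³⁻] = (3s)^3 · s = 27s^4
27s^4 = 5.4×10⁻⁹  ⇒  s^4 = 2.0×10⁻¹⁰
s = (2.0×10⁻¹⁰)^(1/4) = 3.8×10⁻³ mol/L

3.8×10⁻³ M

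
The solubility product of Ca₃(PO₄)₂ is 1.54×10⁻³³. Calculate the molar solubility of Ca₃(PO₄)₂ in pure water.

1.07×10⁻⁷ M

Ca₃(PO₄)₂(s) ⇌ 3 Ca²⁺(aq) + 2 PO₄³⁻(aq)
Let s be the molar solubility. Then [Ca²⁺] = 3s and [PO₄³⁻] = 2s.
Ksp = [Ca²⁺]^3[PO₄³⁻]^2 = (3s)^3 · (2s)^2 = 108s^5
108s^5 = 1.54×10⁻³³  ⇒  s^5 = 1.43×10⁻³⁵
s = (1.43×10⁻³⁵)^(1/5) = 1.07×10⁻⁷ M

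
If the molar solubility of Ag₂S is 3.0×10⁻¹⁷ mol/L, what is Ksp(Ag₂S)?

Ksp = 1.1×10⁻⁴⁹

Ag₂S(s) ⇌ 2 Ag⁺(aq) + S²⁻(aq)
With molar solubility s: [Ag⁺] = 2s, [S²⁻] = s.
Ksp = [Ag⁺]^2[S²⁻] = (2s)^2 · s = 4s^3
Ksp = 4 × (3.0×10⁻¹⁷)^3 = 1.1×10⁻⁴⁹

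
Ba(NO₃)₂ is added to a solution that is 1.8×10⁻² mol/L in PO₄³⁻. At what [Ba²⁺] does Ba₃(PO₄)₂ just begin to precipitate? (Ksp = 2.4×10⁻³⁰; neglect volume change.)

Precipitation of each salt begins when its ion product equals Ksp.
Ba₃(PO₄)₂(s) ⇌ 3 Ba²⁺(aq) + 2 PO₄³⁻(aq)
Ksp = [Ba²⁺]^3[PO₄³⁻]^2 = [Ba²⁺]^3(1.8×10⁻²)^2
[Ba²⁺]^3 = 2.4×10⁻³⁰ / (1.8×10⁻²)^2 = 7.4×10⁻²⁷
[Ba²⁺] = 1.9×10⁻⁹ mol/L

1.9×10⁻⁹ M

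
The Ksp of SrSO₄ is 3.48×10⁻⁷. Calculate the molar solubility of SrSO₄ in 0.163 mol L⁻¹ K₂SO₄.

2.13×10⁻⁶ M

SrSO₄(s) ⇌ Sr²⁺(aq) + SO₄²⁻(aq)
The solution already contains SO₄²⁻ at 0.163 mol L⁻¹. Let s be the molar solubility of SrSO₄.
[SO₄²⁻] ≈ 0.163 mol L⁻¹ (common ion dominates); [Sr²⁺] = s.
Ksp = [Sr²⁺][SO₄²⁻] = s(0.163)
s = 3.48×10⁻⁷ / (0.163) = 2.13×10⁻⁶
s = 2.13×10⁻⁶ mol L⁻¹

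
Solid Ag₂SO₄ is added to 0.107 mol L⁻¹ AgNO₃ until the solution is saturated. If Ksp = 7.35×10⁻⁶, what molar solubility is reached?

6.42×10⁻⁴ M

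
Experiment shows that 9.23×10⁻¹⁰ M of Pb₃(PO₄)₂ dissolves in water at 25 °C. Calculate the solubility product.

Ksp = 7.23×10⁻⁴⁴

Pb₃(PO₄)₂(s) ⇌ 3 Pb²⁺(aq) + 2 PO₄³⁻(aq)
If s mol/L of Pb₃(PO₄)₂ dissolves, [Pb²⁺] = 3s and [PO₄³⁻] = 2s.
Ksp = [Pb²⁺]^3[PO₄³⁻]^2 = (3s)^3 · (2s)^2 = 108s^5
Ksp = 108 × (9.23×10⁻¹⁰)^5 = 7.23×10⁻⁴⁴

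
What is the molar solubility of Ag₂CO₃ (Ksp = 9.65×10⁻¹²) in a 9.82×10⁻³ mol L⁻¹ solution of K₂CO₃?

1.57×10⁻⁵ M

Ag₂CO₃(s) ⇌ 2 Ag⁺(aq) + CO₃²⁻(aq)
With CO₃²⁻ already at 9.82×10⁻³ mol L⁻¹ and s small, take [CO₃²⁻] ≈ 9.82×10⁻³ mol L⁻¹ and [Ag⁺] = 2s.
Ksp = [Ag⁺]^2[CO₃²⁻] = (2s)^2(9.82×10⁻³)
(2s)^2 = 9.65×10⁻¹² / (9.82×10⁻³) = 9.83×10⁻¹⁰
s = 1.57×10⁻⁵ mol L⁻¹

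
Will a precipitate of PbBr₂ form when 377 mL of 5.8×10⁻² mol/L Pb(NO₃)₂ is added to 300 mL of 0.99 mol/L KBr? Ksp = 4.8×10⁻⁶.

Yes

Total volume after mixing = 377 + 300 = 677 mL.
[Pb²⁺] = (5.8×10⁻²)(377)/677 = 3.2×10⁻² mol/L
[Br⁻] = (0.99)(300)/677 = 0.44 mol/L
Q = [Pb²⁺][Br⁻]^2 = 6.2×10⁻³
Because Q > Ksp (6.2×10⁻³ vs 4.8×10⁻⁶), a precipitate of PbBr₂ forms.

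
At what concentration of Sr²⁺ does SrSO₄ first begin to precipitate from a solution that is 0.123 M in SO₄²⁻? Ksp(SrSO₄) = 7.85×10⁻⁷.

6.38×10⁻⁶ M

Each salt precipitates once Q = Ksp for that salt.
SrSO₄(s) ⇌ Sr²⁺(aq) + SO₄²⁻(aq)
Ksp = [Sr²⁺][SO₄²⁻] = [Sr²⁺](0.123)
[Sr²⁺] = 7.85×10⁻⁷ / (0.123) = 6.38×10⁻⁶
[Sr²⁺] = 6.38×10⁻⁶ M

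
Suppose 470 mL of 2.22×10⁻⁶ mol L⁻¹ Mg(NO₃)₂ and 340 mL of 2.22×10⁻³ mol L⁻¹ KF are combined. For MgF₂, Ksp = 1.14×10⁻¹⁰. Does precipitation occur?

Total volume after mixing = 470 + 340 = 810 mL.
[Mg²⁺] = (2.22×10⁻⁶)(470)/810 = 1.29×10⁻⁶ mol L⁻¹
[F⁻] = (2.22×10⁻³)(340)/810 = 9.32×10⁻⁴ mol L⁻¹
Q = [Mg²⁺][F⁻]^2 = 1.12×10⁻¹²
Since Q (1.12×10⁻¹²) is less than Ksp (1.14×10⁻¹⁰), no MgF₂ precipitates.

No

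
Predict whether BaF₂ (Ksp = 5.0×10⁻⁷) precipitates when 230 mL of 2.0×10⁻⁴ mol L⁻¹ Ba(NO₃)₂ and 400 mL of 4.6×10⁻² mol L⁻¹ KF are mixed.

No

Total volume after mixing = 230 + 400 = 630 mL.
[Ba²⁺] = (2.0×10⁻⁴)(230)/630 = 7.3×10⁻⁵ mol L⁻¹
[F⁻] = (4.6×10⁻²)(400)/630 = 2.9×10⁻² mol L⁻¹
Q = [Ba²⁺][F⁻]^2 = 6.2×10⁻⁸
Since Q (6.2×10⁻⁸) is less than Ksp (5.0×10⁻⁷), no BaF₂ precipitates.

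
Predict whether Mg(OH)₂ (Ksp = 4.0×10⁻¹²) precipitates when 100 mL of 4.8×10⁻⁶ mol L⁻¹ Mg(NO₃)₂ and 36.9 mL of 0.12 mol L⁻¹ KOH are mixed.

Total volume after mixing = 100 + 36.9 = 136.9 mL.
[Mg²⁺] = (4.8×10⁻⁶)(100)/136.9 = 3.5×10⁻⁶ mol L⁻¹
[OH⁻] = (0.12)(36.9)/136.9 = 3.2×10⁻² mol L⁻¹
Q = [Mg²⁺][OH⁻]^2 = 3.7×10⁻⁹
Q = 3.7×10⁻⁹ > Ksp = 4.0×10⁻¹², so the solution is supersaturated and Mg(OH)₂ precipitates.

Yes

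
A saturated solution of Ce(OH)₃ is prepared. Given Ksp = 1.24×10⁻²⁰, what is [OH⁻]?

1.39×10⁻⁵ M

Ce(OH)₃(s) ⇌ Ce³⁺(aq) + 3 OH⁻(aq)
With molar solubility s: [Ce³⁺] = s, [OH⁻] = 3s.
Ksp = [Ce³⁺][OH⁻]^3 = s · (3s)^3 = 27s^4 = 1.24×10⁻²⁰
s = 4.63×10⁻⁶ mol L⁻¹
[OH⁻] = 3s = 1.39×10⁻⁵ mol L⁻¹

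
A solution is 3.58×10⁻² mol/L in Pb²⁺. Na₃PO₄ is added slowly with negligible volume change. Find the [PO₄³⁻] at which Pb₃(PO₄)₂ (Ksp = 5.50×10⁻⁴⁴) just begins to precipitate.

3.46×10⁻²⁰ M

Precipitation of each salt begins when its ion product equals Ksp.
Pb₃(PO₄)₂(s) ⇌ 3 Pb²⁺(aq) + 2 PO₄³⁻(aq)
Ksp = [Pb²⁺]^3[PO₄³⁻]^2 = [PO₄³⁻]^2(3.58×10⁻²)^3
[PO₄³⁻]^2 = 5.50×10⁻⁴⁴ / (3.58×10⁻²)^3 = 1.20×10⁻³⁹
[PO₄³⁻] = 3.46×10⁻²⁰ mol/L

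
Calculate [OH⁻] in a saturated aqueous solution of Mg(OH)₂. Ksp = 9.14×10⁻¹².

Mg(OH)₂(s) ⇌ Mg²⁺(aq) + 2 OH⁻(aq)
Let s be the molar solubility. Then [Mg²⁺] = s and [OH⁻] = 2s.
Ksp = [Mg²⁺][OH⁻]^2 = s · (2s)^2 = 4s^3 = 9.14×10⁻¹²
s = 1.32×10⁻⁴ mol L⁻¹
[OH⁻] = 2s = 2.63×10⁻⁴ mol L⁻¹

2.63×10⁻⁴ M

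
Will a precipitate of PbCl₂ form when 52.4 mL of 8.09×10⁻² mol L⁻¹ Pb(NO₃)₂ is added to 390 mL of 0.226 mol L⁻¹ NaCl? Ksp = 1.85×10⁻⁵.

Yes

The combined volume is 442.4 mL.
[Pb²⁺] = (8.09×10⁻²)(52.4)/442.4 = 9.58×10⁻³ mol L⁻¹
[Cl⁻] = (0.226)(390)/442.4 = 0.199 mol L⁻¹
Q = [Pb²⁺][Cl⁻]^2 = 3.80×10⁻⁴
Q = 3.80×10⁻⁴ > Ksp = 1.85×10⁻⁵, so the solution is supersaturated and PbCl₂ precipitates.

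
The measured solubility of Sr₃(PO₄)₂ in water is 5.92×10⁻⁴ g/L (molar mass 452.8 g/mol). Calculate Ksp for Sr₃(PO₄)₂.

Ksp = 4.13×10⁻²⁸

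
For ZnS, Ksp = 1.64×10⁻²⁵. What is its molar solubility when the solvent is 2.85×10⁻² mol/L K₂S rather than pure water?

5.75×10⁻²⁴ M

ZnS(s) ⇌ Zn²⁺(aq) + S²⁻(aq)
The solution already contains S²⁻ at 2.85×10⁻² mol/L. Let s be the molar solubility of ZnS.
[S²⁻] ≈ 2.85×10⁻² mol/L (common ion dominates); [Zn²⁺] = s.
Ksp = [Zn²⁺][S²⁻] = s(2.85×10⁻²)
s = 1.64×10⁻²⁵ / (2.85×10⁻²) = 5.75×10⁻²⁴
s = 5.75×10⁻²⁴ mol/L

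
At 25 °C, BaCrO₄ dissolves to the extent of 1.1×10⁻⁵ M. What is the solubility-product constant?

Ksp = 1.2×10⁻¹⁰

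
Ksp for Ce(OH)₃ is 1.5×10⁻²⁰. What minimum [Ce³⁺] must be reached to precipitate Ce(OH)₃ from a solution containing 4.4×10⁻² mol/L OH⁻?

1.8×10⁻¹⁶ M

Precipitation begins when Q = Ksp.
Ce(OH)₃(s) ⇌ Ce³⁺(aq) + 3 OH⁻(aq)
Ksp = [Ce³⁺][OH⁻]^3 = [Ce³⁺](4.4×10⁻²)^3
[Ce³⁺] = 1.5×10⁻²⁰ / (4.4×10⁻²)^3 = 1.8×10⁻¹⁶
[Ce³⁺] = 1.8×10⁻¹⁶ mol/L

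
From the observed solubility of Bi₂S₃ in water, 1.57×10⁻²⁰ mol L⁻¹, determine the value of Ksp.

Bi₂S₃(s) ⇌ 2 Bi³⁺(aq) + 3 S²⁻(aq)
With molar solubility s: [Bi³⁺] = 2s, [S²⁻] = 3s.
Ksp = [Bi³⁺]^2[S²⁻]^3 = (2s)^2 · (3s)^3 = 108s^5
Ksp = 108 × (1.57×10⁻²⁰)^5 = 1.03×10⁻⁹⁷

Ksp = 1.03×10⁻⁹⁷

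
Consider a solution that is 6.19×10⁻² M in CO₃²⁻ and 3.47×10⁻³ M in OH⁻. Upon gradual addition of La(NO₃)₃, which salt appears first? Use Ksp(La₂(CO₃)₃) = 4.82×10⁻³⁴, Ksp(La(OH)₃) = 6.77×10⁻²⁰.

La₂(CO₃)₃

The threshold for precipitation is Q = Ksp.
For La₂(CO₃)₃: [La³⁺] = (Ksp/[CO₃²⁻]^3)^(1/2) = 1.43×10⁻¹⁵ M
For La(OH)₃: [La³⁺] = (Ksp/[OH⁻]^3) = 1.62×10⁻¹² M
Since La₂(CO₃)₃ needs less La³⁺ to reach saturation, it precipitates first.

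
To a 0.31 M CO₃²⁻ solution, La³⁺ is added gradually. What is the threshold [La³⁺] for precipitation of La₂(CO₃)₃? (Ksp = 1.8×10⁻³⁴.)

A salt starts to precipitate once the ion product Q reaches its Ksp.
La₂(CO₃)₃(s) ⇌ 2 La³⁺(aq) + 3 CO₃²⁻(aq)
Ksp = [La³⁺]^2[CO₃²⁻]^3 = [La³⁺]^2(0.31)^3
[La³⁺]^2 = 1.8×10⁻³⁴ / (0.31)^3 = 6.0×10⁻³³
[La³⁺] = 7.8×10⁻¹⁷ M

7.8×10⁻¹⁷ M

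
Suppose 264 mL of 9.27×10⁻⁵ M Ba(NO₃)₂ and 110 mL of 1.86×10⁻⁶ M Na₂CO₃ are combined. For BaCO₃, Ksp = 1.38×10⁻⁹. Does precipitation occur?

No

After mixing, V = 264 mL + 110 mL = 374 mL.
[Ba²⁺] = (9.27×10⁻⁵)(264)/374 = 6.54×10⁻⁵ M
[CO₃²⁻] = (1.86×10⁻⁶)(110)/374 = 5.47×10⁻⁷ M
Q = [Ba²⁺][CO₃²⁻] = 3.58×10⁻¹¹
Since Q (3.58×10⁻¹¹) is less than Ksp (1.38×10⁻⁹), no BaCO₃ precipitates.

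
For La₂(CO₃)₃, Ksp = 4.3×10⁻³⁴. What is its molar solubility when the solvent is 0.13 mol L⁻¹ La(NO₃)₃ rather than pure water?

9.8×10⁻¹² M

La₂(CO₃)₃(s) ⇌ 2 La³⁺(aq) + 3 CO₃²⁻(aq)
La³⁺ is already present at 0.13 mol L⁻¹. If s mol/L of La₂(CO₃)₃ dissolves, [CO₃²⁻] = 3s while [La³⁺] ≈ 0.13 mol L⁻¹.
Ksp = [La³⁺]^2[CO₃²⁻]^3 = (0.13)^2(3s)^3
(3s)^3 = 4.3×10⁻³⁴ / (0.13)^2 = 2.5×10⁻³²
s = 9.8×10⁻¹² mol L⁻¹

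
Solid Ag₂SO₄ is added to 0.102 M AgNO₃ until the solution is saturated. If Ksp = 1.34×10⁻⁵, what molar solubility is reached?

Ag₂SO₄(s) ⇌ 2 Ag⁺(aq) + SO₄²⁻(aq)
The solution already contains Ag⁺ at 0.102 M. Let s be the molar solubility of Ag₂SO₄.
[Ag⁺] ≈ 0.102 M (common ion dominates); [SO₄²⁻] = s.
Ksp = [Ag⁺]^2[SO₄²⁻] = (0.102)^2s
s = 1.34×10⁻⁵ / (0.102)^2 = 1.29×10⁻³
s = 1.29×10⁻³ M

1.29×10⁻³ M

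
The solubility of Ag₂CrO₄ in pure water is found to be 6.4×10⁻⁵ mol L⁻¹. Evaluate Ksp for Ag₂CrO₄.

Ksp = 1.0×10⁻¹²

Ag₂CrO₄(s) ⇌ 2 Ag⁺(aq) + CrO₄²⁻(aq)
For each mole of Ag₂CrO₄ that dissolves per liter, [Ag⁺] = 2s and [CrO₄²⁻] = s; let s denote this solubility.
Ksp = [Ag⁺]^2[CrO₄²⁻] = (2s)^2 · s = 4s^3
Ksp = 4 × (6.4×10⁻⁵)^3 = 1.0×10⁻¹²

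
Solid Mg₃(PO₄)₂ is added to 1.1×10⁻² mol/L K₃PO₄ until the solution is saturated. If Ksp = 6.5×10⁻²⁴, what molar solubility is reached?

Mg₃(PO₄)₂(s) ⇌ 3 Mg²⁺(aq) + 2 PO₄³⁻(aq)
The solution already contains PO₄³⁻ at 1.1×10⁻² mol/L. Let s be the molar solubility of Mg₃(PO₄)₂.
[PO₄³⁻] ≈ 1.1×10⁻² mol/L (common ion dominates); [Mg²⁺] = 3s.
Ksp = [Mg²⁺]^3[PO₄³⁻]^2 = (3s)^3(1.1×10⁻²)^2
(3s)^3 = 6.5×10⁻²⁴ / (1.1×10⁻²)^2 = 5.4×10⁻²⁰
s = 1.3×10⁻⁷ mol/L

1.3×10⁻⁷ M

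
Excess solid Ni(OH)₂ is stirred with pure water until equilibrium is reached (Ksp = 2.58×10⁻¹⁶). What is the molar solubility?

4.01×10⁻⁶ M

Ni(OH)₂(s) ⇌ Ni²⁺(aq) + 2 OH⁻(aq)
With molar solubility s: [Ni²⁺] = s, [OH⁻] = 2s.
Ksp = [Ni²⁺][OH⁻]^2 = s · (2s)^2 = 4s^3
4s^3 = 2.58×10⁻¹⁶  ⇒  s^3 = 6.45×10⁻¹⁷
s = 4.01×10⁻⁶ mol L⁻¹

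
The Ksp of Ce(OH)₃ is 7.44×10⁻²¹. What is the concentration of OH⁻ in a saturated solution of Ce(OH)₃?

Ce(OH)₃(s) ⇌ Ce³⁺(aq) + 3 OH⁻(aq)
For each mole of Ce(OH)₃ that dissolves per liter, [Ce³⁺] = s and [OH⁻] = 3s; let s denote this solubility.
Ksp = [Ce³⁺][OH⁻]^3 = s · (3s)^3 = 27s^4 = 7.44×10⁻²¹
s = 4.07×10⁻⁶ M
[OH⁻] = 3s = 1.22×10⁻⁵ M

1.22×10⁻⁵ M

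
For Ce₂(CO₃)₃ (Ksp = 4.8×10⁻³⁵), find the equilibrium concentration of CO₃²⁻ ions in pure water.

1.6×10⁻⁷ M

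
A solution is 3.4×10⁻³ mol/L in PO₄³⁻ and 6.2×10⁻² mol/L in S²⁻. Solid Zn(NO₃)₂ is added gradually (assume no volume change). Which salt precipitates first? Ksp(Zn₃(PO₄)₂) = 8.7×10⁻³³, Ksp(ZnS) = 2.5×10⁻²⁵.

ZnS

Precipitation of each salt begins when its ion product equals Ksp.
For Zn₃(PO₄)₂: [Zn²⁺] = (Ksp/[PO₄³⁻]^2)^(1/3) = 9.1×10⁻¹⁰ mol/L
For ZnS: [Zn²⁺] = (Ksp/[S²⁻]) = 4.0×10⁻²⁴ mol/L
ZnS requires the lower [Zn²⁺], so it precipitates first.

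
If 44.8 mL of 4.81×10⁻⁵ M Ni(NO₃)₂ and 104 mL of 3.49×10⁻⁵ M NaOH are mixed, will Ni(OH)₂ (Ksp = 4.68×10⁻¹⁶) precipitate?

Yes

After mixing, V = 44.8 mL + 104 mL = 148.8 mL.
[Ni²⁺] = (4.81×10⁻⁵)(44.8)/148.8 = 1.45×10⁻⁵ M
[OH⁻] = (3.49×10⁻⁵)(104)/148.8 = 2.44×10⁻⁵ M
Q = [Ni²⁺][OH⁻]^2 = 8.62×10⁻¹⁵
Since Q (8.62×10⁻¹⁵) exceeds Ksp (4.68×10⁻¹⁶), Ni(OH)₂ will precipitate.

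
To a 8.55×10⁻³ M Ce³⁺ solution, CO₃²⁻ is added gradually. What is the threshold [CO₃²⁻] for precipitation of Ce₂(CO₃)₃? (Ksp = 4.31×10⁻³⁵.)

8.39×10⁻¹¹ M

The threshold for precipitation is Q = Ksp.
Ce₂(CO₃)₃(s) ⇌ 2 Ce³⁺(aq) + 3 CO₃²⁻(aq)
Ksp = [Ce³⁺]^2[CO₃²⁻]^3 = [CO₃²⁻]^3(8.55×10⁻³)^2
[CO₃²⁻]^3 = 4.31×10⁻³⁵ / (8.55×10⁻³)^2 = 5.90×10⁻³¹
[CO₃²⁻] = 8.39×10⁻¹¹ M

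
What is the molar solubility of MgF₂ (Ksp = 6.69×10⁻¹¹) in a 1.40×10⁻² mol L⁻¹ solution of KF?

3.41×10⁻⁷ M

MgF₂(s) ⇌ Mg²⁺(aq) + 2 F⁻(aq)
F⁻ is already present at 1.40×10⁻² mol L⁻¹. If s mol/L of MgF₂ dissolves, [Mg²⁺] = s while [F⁻] ≈ 1.40×10⁻² mol L⁻¹.
Ksp = [Mg²⁺][F⁻]^2 = s(1.40×10⁻²)^2
s = 6.69×10⁻¹¹ / (1.40×10⁻²)^2 = 3.41×10⁻⁷
s = 3.41×10⁻⁷ mol L⁻¹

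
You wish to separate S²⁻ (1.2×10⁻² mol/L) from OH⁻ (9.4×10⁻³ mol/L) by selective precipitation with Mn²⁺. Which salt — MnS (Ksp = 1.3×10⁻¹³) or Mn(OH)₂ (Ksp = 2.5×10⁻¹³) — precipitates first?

MnS

Each salt precipitates once Q = Ksp for that salt.
For MnS: [Mn²⁺] = (Ksp/[S²⁻]) = 1.1×10⁻¹¹ mol/L
For Mn(OH)₂: [Mn²⁺] = (Ksp/[OH⁻]^2) = 2.8×10⁻⁹ mol/L
Since MnS needs less Mn²⁺ to reach saturation, it precipitates first.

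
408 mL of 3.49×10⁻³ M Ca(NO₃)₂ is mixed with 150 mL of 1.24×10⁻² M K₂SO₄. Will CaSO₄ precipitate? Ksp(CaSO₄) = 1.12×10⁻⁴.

No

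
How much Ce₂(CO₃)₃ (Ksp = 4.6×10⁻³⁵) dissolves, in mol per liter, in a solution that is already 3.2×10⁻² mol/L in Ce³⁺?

Ce₂(CO₃)₃(s) ⇌ 2 Ce³⁺(aq) + 3 CO₃²⁻(aq)
The solution already contains Ce³⁺ at 3.2×10⁻² mol/L. Let s be the molar solubility of Ce₂(CO₃)₃.
[Ce³⁺] ≈ 3.2×10⁻² mol/L (common ion dominates); [CO₃²⁻] = 3s.
Ksp = [Ce³⁺]^2[CO₃²⁻]^3 = (3.2×10⁻²)^2(3s)^3
(3s)^3 = 4.6×10⁻³⁵ / (3.2×10⁻²)^2 = 4.5×10⁻³²
s = 1.2×10⁻¹¹ mol/L

1.2×10⁻¹¹ M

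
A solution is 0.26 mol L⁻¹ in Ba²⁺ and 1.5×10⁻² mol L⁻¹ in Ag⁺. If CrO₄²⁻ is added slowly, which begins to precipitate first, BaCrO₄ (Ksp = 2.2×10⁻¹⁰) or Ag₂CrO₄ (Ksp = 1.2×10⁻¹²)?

The threshold for precipitation is Q = Ksp.
For BaCrO₄: [CrO₄²⁻] = (Ksp/[Ba²⁺]) = 8.5×10⁻¹⁰ mol L⁻¹
For Ag₂CrO₄: [CrO₄²⁻] = (Ksp/[Ag⁺]^2) = 5.3×10⁻⁹ mol L⁻¹
Since BaCrO₄ needs less CrO₄²⁻ to reach saturation, it precipitates first.

BaCrO₄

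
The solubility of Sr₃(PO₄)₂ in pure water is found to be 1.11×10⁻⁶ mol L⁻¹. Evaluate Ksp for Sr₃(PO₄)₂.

Sr₃(PO₄)₂(s) ⇌ 3 Sr²⁺(aq) + 2 PO₄³⁻(aq)
For each mole of Sr₃(PO₄)₂ that dissolves per liter, [Sr²⁺] = 3s and [PO₄³⁻] = 2s; let s denote this solubility.
Ksp = [Sr²⁺]^3[PO₄³⁻]^2 = (3s)^3 · (2s)^2 = 108s^5
Ksp = 108 × (1.11×10⁻⁶)^5 = 1.82×10⁻²⁸

Ksp = 1.82×10⁻²⁸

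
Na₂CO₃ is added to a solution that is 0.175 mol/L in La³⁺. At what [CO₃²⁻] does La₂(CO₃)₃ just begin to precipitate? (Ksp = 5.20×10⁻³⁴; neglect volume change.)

A salt starts to precipitate once the ion product Q reaches its Ksp.
La₂(CO₃)₃(s) ⇌ 2 La³⁺(aq) + 3 CO₃²⁻(aq)
Ksp = [La³⁺]^2[CO₃²⁻]^3 = [CO₃²⁻]^3(0.175)^2
[CO₃²⁻]^3 = 5.20×10⁻³⁴ / (0.175)^2 = 1.70×10⁻³²
[CO₃²⁻] = 2.57×10⁻¹¹ mol/L

2.57×10⁻¹¹ M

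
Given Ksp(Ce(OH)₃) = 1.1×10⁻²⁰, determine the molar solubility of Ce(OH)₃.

4.5×10⁻⁶ M

Ce(OH)₃(s) ⇌ Ce³⁺(aq) + 3 OH⁻(aq)
If s mol/L of Ce(OH)₃ dissolves, [Ce³⁺] = s and [OH⁻] = 3s.
Ksp = [Ce³⁺][OH⁻]^3 = s · (3s)^3 = 27s^4
27s^4 = 1.1×10⁻²⁰  ⇒  s^4 = 4.1×10⁻²²
s = (4.1×10⁻²²)^(1/4) = 4.5×10⁻⁶ M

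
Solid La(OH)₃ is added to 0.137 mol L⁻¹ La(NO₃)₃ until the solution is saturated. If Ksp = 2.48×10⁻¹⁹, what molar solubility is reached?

4.06×10⁻⁷ M

La(OH)₃(s) ⇌ La³⁺(aq) + 3 OH⁻(aq)
La³⁺ is already present at 0.137 mol L⁻¹. If s mol/L of La(OH)₃ dissolves, [OH⁻] = 3s while [La³⁺] ≈ 0.137 mol L⁻¹.
Ksp = [La³⁺][OH⁻]^3 = (0.137)(3s)^3
(3s)^3 = 2.48×10⁻¹⁹ / (0.137) = 1.81×10⁻¹⁸
s = 4.06×10⁻⁷ mol L⁻¹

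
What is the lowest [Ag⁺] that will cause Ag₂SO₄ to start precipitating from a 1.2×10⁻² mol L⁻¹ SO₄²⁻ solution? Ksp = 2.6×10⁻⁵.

4.7×10⁻² M

Precipitation begins when Q = Ksp.
Ag₂SO₄(s) ⇌ 2 Ag⁺(aq) + SO₄²⁻(aq)
Ksp = [Ag⁺]^2[SO₄²⁻] = [Ag⁺]^2(1.2×10⁻²)
[Ag⁺]^2 = 2.6×10⁻⁵ / (1.2×10⁻²) = 2.2×10⁻³
[Ag⁺] = 4.7×10⁻² mol L⁻¹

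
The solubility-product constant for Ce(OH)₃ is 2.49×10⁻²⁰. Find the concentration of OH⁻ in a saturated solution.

Ce(OH)₃(s) ⇌ Ce³⁺(aq) + 3 OH⁻(aq)
For each mole of Ce(OH)₃ that dissolves per liter, [Ce³⁺] = s and [OH⁻] = 3s; let s denote this solubility.
Ksp = [Ce³⁺][OH⁻]^3 = s · (3s)^3 = 27s^4 = 2.49×10⁻²⁰
s = 5.51×10⁻⁶ mol/L
[OH⁻] = 3s = 1.65×10⁻⁵ mol/L

1.65×10⁻⁵ M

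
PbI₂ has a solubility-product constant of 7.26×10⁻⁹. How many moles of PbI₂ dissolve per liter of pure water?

1.22×10⁻³ M

PbI₂(s) ⇌ Pb²⁺(aq) + 2 I⁻(aq)
For each mole of PbI₂ that dissolves per liter, [Pb²⁺] = s and [I⁻] = 2s; let s denote this solubility.
Ksp = [Pb²⁺][I⁻]^2 = s · (2s)^2 = 4s^3
4s^3 = 7.26×10⁻⁹  ⇒  s^3 = 1.82×10⁻⁹
s = 1.22×10⁻³ mol/L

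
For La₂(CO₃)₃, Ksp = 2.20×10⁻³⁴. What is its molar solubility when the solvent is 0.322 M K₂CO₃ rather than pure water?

4.06×10⁻¹⁷ M

La₂(CO₃)₃(s) ⇌ 2 La³⁺(aq) + 3 CO₃²⁻(aq)
With CO₃²⁻ already at 0.322 M and s small, take [CO₃²⁻] ≈ 0.322 M and [La³⁺] = 2s.
Ksp = [La³⁺]^2[CO₃²⁻]^3 = (2s)^2(0.322)^3
(2s)^2 = 2.20×10⁻³⁴ / (0.322)^3 = 6.59×10⁻³³
s = 4.06×10⁻¹⁷ M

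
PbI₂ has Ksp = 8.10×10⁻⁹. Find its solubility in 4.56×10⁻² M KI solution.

PbI₂(s) ⇌ Pb²⁺(aq) + 2 I⁻(aq)
The solution already contains I⁻ at 4.56×10⁻² M. Let s be the molar solubility of PbI₂.
[I⁻] ≈ 4.56×10⁻² M (common ion dominates); [Pb²⁺] = s.
Ksp = [Pb²⁺][I⁻]^2 = s(4.56×10⁻²)^2
s = 8.10×10⁻⁹ / (4.56×10⁻²)^2 = 3.90×10⁻⁶
s = 3.90×10⁻⁶ M

3.90×10⁻⁶ M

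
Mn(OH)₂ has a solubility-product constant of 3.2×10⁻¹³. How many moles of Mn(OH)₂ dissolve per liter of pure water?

Mn(OH)₂(s) ⇌ Mn²⁺(aq) + 2 OH⁻(aq)
If s mol/L of Mn(OH)₂ dissolves, [Mn²⁺] = s and [OH⁻] = 2s.
Ksp = [Mn²⁺][OH⁻]^2 = s · (2s)^2 = 4s^3
4s^3 = 3.2×10⁻¹³  ⇒  s^3 = 8.0×10⁻¹⁴
s = 4.3×10⁻⁵ M

4.3×10⁻⁵ M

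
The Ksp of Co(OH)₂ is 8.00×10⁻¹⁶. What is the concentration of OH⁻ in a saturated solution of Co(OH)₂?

1.17×10⁻⁵ M

Co(OH)₂(s) ⇌ Co²⁺(aq) + 2 OH⁻(aq)
For each mole of Co(OH)₂ that dissolves per liter, [Co²⁺] = s and [OH⁻] = 2s; let s denote this solubility.
Ksp = [Co²⁺][OH⁻]^2 = s · (2s)^2 = 4s^3 = 8.00×10⁻¹⁶
s = 5.85×10⁻⁶ mol/L
[OH⁻] = 2s = 1.17×10⁻⁵ mol/L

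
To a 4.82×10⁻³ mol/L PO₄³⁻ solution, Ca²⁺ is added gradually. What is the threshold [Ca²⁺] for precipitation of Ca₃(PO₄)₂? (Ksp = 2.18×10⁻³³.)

The threshold for precipitation is Q = Ksp.
Ca₃(PO₄)₂(s) ⇌ 3 Ca²⁺(aq) + 2 PO₄³⁻(aq)
Ksp = [Ca²⁺]^3[PO₄³⁻]^2 = [Ca²⁺]^3(4.82×10⁻³)^2
[Ca²⁺]^3 = 2.18×10⁻³³ / (4.82×10⁻³)^2 = 9.38×10⁻²⁹
[Ca²⁺] = 4.54×10⁻¹⁰ mol/L

4.54×10⁻¹⁰ M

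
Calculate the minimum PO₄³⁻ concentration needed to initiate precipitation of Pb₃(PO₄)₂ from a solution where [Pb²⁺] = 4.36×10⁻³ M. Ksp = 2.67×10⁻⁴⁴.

5.68×10⁻¹⁹ M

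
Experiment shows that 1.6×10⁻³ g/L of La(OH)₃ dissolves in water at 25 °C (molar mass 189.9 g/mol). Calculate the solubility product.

Convert to molarity: s = 1.6×10⁻³ / 189.9 = 8.425×10⁻⁶ mol/L
La(OH)₃(s) ⇌ La³⁺(aq) + 3 OH⁻(aq)
For each mole of La(OH)₃ that dissolves per liter, [La³⁺] = s and [OH⁻] = 3s; let s denote this solubility.
Ksp = [La³⁺][OH⁻]^3 = s · (3s)^3 = 27s^4
Ksp = 27 × (8.425×10⁻⁶)^4 = 1.4×10⁻¹⁹

Ksp = 1.4×10⁻¹⁹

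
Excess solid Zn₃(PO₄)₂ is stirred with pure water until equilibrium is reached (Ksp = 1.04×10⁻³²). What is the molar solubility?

1.57×10⁻⁷ M

Zn₃(PO₄)₂(s) ⇌ 3 Zn²⁺(aq) + 2 PO₄³⁻(aq)
Let s be the molar solubility. Then [Zn²⁺] = 3s and [PO₄³⁻] = 2s.
Ksp = [Zn²⁺]^3[PO₄³⁻]^2 = (3s)^3 · (2s)^2 = 108s^5
108s^5 = 1.04×10⁻³²  ⇒  s^5 = 9.63×10⁻³⁵
s = 1.57×10⁻⁷ mol L⁻¹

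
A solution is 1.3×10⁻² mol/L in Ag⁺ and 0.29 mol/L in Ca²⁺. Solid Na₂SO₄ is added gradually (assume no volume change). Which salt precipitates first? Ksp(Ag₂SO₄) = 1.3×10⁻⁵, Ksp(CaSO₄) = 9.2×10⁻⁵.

CaSO₄

Precipitation of each salt begins when its ion product equals Ksp.
For Ag₂SO₄: [SO₄²⁻] = (Ksp/[Ag⁺]^2) = 7.7×10⁻² mol/L
For CaSO₄: [SO₄²⁻] = (Ksp/[Ca²⁺]) = 3.2×10⁻⁴ mol/L
The smaller threshold [SO₄²⁻] is reached first, so CaSO₄ precipitates first.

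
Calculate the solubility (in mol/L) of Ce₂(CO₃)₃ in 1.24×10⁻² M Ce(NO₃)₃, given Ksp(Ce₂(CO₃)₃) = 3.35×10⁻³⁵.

2.01×10⁻¹¹ M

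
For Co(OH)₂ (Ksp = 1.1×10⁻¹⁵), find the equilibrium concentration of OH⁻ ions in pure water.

1.3×10⁻⁵ M

Co(OH)₂(s) ⇌ Co²⁺(aq) + 2 OH⁻(aq)
If s mol/L of Co(OH)₂ dissolves, [Co²⁺] = s and [OH⁻] = 2s.
Ksp = [Co²⁺][OH⁻]^2 = s · (2s)^2 = 4s^3 = 1.1×10⁻¹⁵
s = 6.5×10⁻⁶ mol L⁻¹
[OH⁻] = 2s = 1.3×10⁻⁵ mol L⁻¹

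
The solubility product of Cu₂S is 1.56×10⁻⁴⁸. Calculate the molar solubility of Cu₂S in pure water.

7.31×10⁻¹⁷ M

Cu₂S(s) ⇌ 2 Cu⁺(aq) + S²⁻(aq)
Let s be the molar solubility. Then [Cu⁺] = 2s and [S²⁻] = s.
Ksp = [Cu⁺]^2[S²⁻] = (2s)^2 · s = 4s^3
4s^3 = 1.56×10⁻⁴⁸  ⇒  s^3 = 3.90×10⁻⁴⁹
s = (3.90×10⁻⁴⁹)^(1/3) = 7.31×10⁻¹⁷ M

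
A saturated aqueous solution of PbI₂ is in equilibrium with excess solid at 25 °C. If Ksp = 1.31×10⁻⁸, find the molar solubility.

1.49×10⁻³ M

PbI₂(s) ⇌ Pb²⁺(aq) + 2 I⁻(aq)
With molar solubility s: [Pb²⁺] = s, [I⁻] = 2s.
Ksp = [Pb²⁺][I⁻]^2 = s · (2s)^2 = 4s^3
4s^3 = 1.31×10⁻⁸  ⇒  s^3 = 3.28×10⁻⁹
Taking the 3rd root, s = 1.49×10⁻³ mol/L.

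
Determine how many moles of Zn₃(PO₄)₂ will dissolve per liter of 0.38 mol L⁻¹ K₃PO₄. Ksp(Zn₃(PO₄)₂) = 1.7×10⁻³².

Zn₃(PO₄)₂(s) ⇌ 3 Zn²⁺(aq) + 2 PO₄³⁻(aq)
PO₄³⁻ is already present at 0.38 mol L⁻¹. If s mol/L of Zn₃(PO₄)₂ dissolves, [Zn²⁺] = 3s while [PO₄³⁻] ≈ 0.38 mol L⁻¹.
Ksp = [Zn²⁺]^3[PO₄³⁻]^2 = (3s)^3(0.38)^2
(3s)^3 = 1.7×10⁻³² / (0.38)^2 = 1.2×10⁻³¹
s = 1.6×10⁻¹¹ mol L⁻¹

1.6×10⁻¹¹ M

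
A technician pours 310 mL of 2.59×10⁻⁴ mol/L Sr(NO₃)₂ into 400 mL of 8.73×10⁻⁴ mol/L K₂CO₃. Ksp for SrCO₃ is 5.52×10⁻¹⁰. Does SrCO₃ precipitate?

Yes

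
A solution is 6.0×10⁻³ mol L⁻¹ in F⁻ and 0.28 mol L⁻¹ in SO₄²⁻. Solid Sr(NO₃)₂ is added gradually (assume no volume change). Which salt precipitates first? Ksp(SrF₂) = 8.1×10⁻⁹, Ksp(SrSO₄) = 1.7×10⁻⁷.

SrSO₄

Precipitation begins when Q = Ksp.
For SrF₂: [Sr²⁺] = (Ksp/[F⁻]^2) = 2.3×10⁻⁴ mol L⁻¹
For SrSO₄: [Sr²⁺] = (Ksp/[SO₄²⁻]) = 6.1×10⁻⁷ mol L⁻¹
SrSO₄ requires the lower [Sr²⁺], so it precipitates first.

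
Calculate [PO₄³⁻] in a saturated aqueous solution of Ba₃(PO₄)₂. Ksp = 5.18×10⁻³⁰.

1.09×10⁻⁶ M

Ba₃(PO₄)₂(s) ⇌ 3 Ba²⁺(aq) + 2 PO₄³⁻(aq)
Call the molar solubility s, so that [Ba²⁺] = 3s and [PO₄³⁻] = 2s.
Ksp = [Ba²⁺]^3[PO₄³⁻]^2 = (3s)^3 · (2s)^2 = 108s^5 = 5.18×10⁻³⁰
s = 5.45×10⁻⁷ M
[PO₄³⁻] = 2s = 1.09×10⁻⁶ M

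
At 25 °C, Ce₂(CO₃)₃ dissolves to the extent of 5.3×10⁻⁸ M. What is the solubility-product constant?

Ce₂(CO₃)₃(s) ⇌ 2 Ce³⁺(aq) + 3 CO₃²⁻(aq)
Let s be the molar solubility. Then [Ce³⁺] = 2s and [CO₃²⁻] = 3s.
Ksp = [Ce³⁺]^2[CO₃²⁻]^3 = (2s)^2 · (3s)^3 = 108s^5
Ksp = 108 × (5.3×10⁻⁸)^5 = 4.5×10⁻³⁵

Ksp = 4.5×10⁻³⁵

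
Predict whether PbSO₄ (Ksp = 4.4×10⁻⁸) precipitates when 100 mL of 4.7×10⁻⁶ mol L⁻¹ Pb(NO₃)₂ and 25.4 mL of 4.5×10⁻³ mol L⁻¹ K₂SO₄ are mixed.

Total volume after mixing = 100 + 25.4 = 125.4 mL.
[Pb²⁺] = (4.7×10⁻⁶)(100)/125.4 = 3.7×10⁻⁶ mol L⁻¹
[SO₄²⁻] = (4.5×10⁻³)(25.4)/125.4 = 9.1×10⁻⁴ mol L⁻¹
Q = [Pb²⁺][SO₄²⁻] = 3.4×10⁻⁹
Since Q (3.4×10⁻⁹) is less than Ksp (4.4×10⁻⁸), no PbSO₄ precipitates.

No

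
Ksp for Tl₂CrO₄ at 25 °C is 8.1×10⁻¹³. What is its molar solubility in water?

5.9×10⁻⁵ M

Tl₂CrO₄(s) ⇌ 2 Tl⁺(aq) + CrO₄²⁻(aq)
For each mole of Tl₂CrO₄ that dissolves per liter, [Tl⁺] = 2s and [CrO₄²⁻] = s; let s denote this solubility.
Ksp = [Tl⁺]^2[CrO₄²⁻] = (2s)^2 · s = 4s^3
4s^3 = 8.1×10⁻¹³  ⇒  s^3 = 2.0×10⁻¹³
s = 5.9×10⁻⁵ mol/L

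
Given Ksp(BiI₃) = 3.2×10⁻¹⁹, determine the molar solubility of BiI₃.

BiI₃(s) ⇌ Bi³⁺(aq) + 3 I⁻(aq)
Call the molar solubility s, so that [Bi³⁺] = s and [I⁻] = 3s.
Ksp = [Bi³⁺][I⁻]^3 = s · (3s)^3 = 27s^4
27s^4 = 3.2×10⁻¹⁹  ⇒  s^4 = 1.2×10⁻²⁰
Taking the 4th root, s = 1.0×10⁻⁵ mol/L.

1.0×10⁻⁵ M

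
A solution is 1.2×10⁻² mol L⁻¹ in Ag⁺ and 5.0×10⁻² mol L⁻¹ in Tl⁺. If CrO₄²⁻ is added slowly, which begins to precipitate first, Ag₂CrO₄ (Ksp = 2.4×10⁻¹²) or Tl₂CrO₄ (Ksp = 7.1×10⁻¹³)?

Precipitation of each salt begins when its ion product equals Ksp.
For Ag₂CrO₄: [CrO₄²⁻] = (Ksp/[Ag⁺]^2) = 1.7×10⁻⁸ mol L⁻¹
For Tl₂CrO₄: [CrO₄²⁻] = (Ksp/[Tl⁺]^2) = 2.8×10⁻¹⁰ mol L⁻¹
The smaller threshold [CrO₄²⁻] is reached first, so Tl₂CrO₄ precipitates first.

Tl₂CrO₄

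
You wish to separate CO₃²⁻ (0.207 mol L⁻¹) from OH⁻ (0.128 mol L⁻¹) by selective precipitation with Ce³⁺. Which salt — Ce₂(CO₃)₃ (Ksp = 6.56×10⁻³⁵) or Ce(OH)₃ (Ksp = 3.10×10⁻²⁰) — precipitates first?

Ce(OH)₃

Precipitation begins when Q = Ksp.
For Ce₂(CO₃)₃: [Ce³⁺] = (Ksp/[CO₃²⁻]^3)^(1/2) = 8.60×10⁻¹⁷ mol L⁻¹
For Ce(OH)₃: [Ce³⁺] = (Ksp/[OH⁻]^3) = 1.48×10⁻¹⁷ mol L⁻¹
The smaller threshold [Ce³⁺] is reached first, so Ce(OH)₃ precipitates first.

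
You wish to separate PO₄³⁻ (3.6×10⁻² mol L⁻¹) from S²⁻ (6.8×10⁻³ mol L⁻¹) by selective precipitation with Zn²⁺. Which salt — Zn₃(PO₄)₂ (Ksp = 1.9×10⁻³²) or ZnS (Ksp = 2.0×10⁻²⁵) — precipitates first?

Each salt precipitates once Q = Ksp for that salt.
For Zn₃(PO₄)₂: [Zn²⁺] = (Ksp/[PO₄³⁻]^2)^(1/3) = 2.4×10⁻¹⁰ mol L⁻¹
For ZnS: [Zn²⁺] = (Ksp/[S²⁻]) = 2.9×10⁻²³ mol L⁻¹
The smaller threshold [Zn²⁺] is reached first, so ZnS precipitates first.

ZnS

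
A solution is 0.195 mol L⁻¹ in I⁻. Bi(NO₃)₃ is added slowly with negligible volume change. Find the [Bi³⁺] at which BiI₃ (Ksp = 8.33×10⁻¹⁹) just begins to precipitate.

A salt starts to precipitate once the ion product Q reaches its Ksp.
BiI₃(s) ⇌ Bi³⁺(aq) + 3 I⁻(aq)
Ksp = [Bi³⁺][I⁻]^3 = [Bi³⁺](0.195)^3
[Bi³⁺] = 8.33×10⁻¹⁹ / (0.195)^3 = 1.12×10⁻¹⁶
[Bi³⁺] = 1.12×10⁻¹⁶ mol L⁻¹

1.12×10⁻¹⁶ M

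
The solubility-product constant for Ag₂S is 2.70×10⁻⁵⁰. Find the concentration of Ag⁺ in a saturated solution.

Ag₂S(s) ⇌ 2 Ag⁺(aq) + S²⁻(aq)
For each mole of Ag₂S that dissolves per liter, [Ag⁺] = 2s and [S²⁻] = s; let s denote this solubility.
Ksp = [Ag⁺]^2[S²⁻] = (2s)^2 · s = 4s^3 = 2.70×10⁻⁵⁰
s = 1.89×10⁻¹⁷ M
[Ag⁺] = 2s = 3.78×10⁻¹⁷ M

3.78×10⁻¹⁷ M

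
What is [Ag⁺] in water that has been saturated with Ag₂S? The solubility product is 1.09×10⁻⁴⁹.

6.02×10⁻¹⁷ M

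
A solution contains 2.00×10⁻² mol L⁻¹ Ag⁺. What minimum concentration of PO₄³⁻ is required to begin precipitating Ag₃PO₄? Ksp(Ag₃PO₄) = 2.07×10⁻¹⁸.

Precipitation of each salt begins when its ion product equals Ksp.
Ag₃PO₄(s) ⇌ 3 Ag⁺(aq) + PO₄³⁻(aq)
Ksp = [Ag⁺]^3[PO₄³⁻] = [PO₄³⁻](2.00×10⁻²)^3
[PO₄³⁻] = 2.07×10⁻¹⁸ / (2.00×10⁻²)^3 = 2.59×10⁻¹³
[PO₄³⁻] = 2.59×10⁻¹³ mol L⁻¹

2.59×10⁻¹³ M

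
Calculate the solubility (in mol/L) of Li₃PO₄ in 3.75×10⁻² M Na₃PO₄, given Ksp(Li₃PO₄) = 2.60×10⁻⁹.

1.37×10⁻³ M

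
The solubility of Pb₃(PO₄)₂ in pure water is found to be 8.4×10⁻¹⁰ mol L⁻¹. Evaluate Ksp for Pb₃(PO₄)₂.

Ksp = 4.5×10⁻⁴⁴

Pb₃(PO₄)₂(s) ⇌ 3 Pb²⁺(aq) + 2 PO₄³⁻(aq)
With molar solubility s: [Pb²⁺] = 3s, [PO₄³⁻] = 2s.
Ksp = [Pb²⁺]^3[PO₄³⁻]^2 = (3s)^3 · (2s)^2 = 108s^5
Ksp = 108 × (8.4×10⁻¹⁰)^5 = 4.5×10⁻⁴⁴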